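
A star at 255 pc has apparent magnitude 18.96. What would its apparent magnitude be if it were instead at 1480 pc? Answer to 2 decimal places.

m ≈ 22.78

Flux ∝ 1/d², so Δm = 5 log₁₀(d₂/d₁) = 5 log₁₀(1480/255) = 3.819
m₂ = m₁ + Δm = 18.96 + (3.819) = 22.779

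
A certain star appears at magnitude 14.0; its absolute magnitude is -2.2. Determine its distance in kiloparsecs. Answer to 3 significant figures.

μ = m − M = 16.200
m − M = 5 log₁₀ d − 5
log₁₀ d = (m − M)/5 + 1 = 4.2400
d = 10^4.2400 = 17380 pc
= 17.38 kpc

d ≈ 17.4 kpc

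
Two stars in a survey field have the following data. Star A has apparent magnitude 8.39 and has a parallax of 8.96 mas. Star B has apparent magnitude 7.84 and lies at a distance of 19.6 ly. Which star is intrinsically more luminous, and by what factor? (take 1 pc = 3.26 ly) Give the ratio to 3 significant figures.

Star A: p = 8.96 mas = 8.96×10^-3″ → d = 1/p = 111.6 pc
Star A: M = m − 5 log₁₀ d + 5 = 8.39 − 5·2.0477 + 5 = 3.152
Star B: d = 19.6 ly / 3.26 = 6.012 pc
Star B: M = m − 5 log₁₀ d + 5 = 7.84 − 5·0.7790 + 5 = 8.945
ΔM = M_A − M_B = 3.152 − (8.945) = -5.793; smaller M is more luminous → Star A.
L ratio = 10^(0.4 |ΔM|) = 10^2.317 = 207.6

Star A is more luminous, by a factor of 208.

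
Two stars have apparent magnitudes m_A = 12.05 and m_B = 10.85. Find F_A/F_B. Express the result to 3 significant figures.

F_A/F_B ≈ 0.331

Magnitude difference = 1.20
Flux ratio = 10^(−0.4 Δm) = 10^(−0.4 × 1.20) = 10^-0.480 = 0.3311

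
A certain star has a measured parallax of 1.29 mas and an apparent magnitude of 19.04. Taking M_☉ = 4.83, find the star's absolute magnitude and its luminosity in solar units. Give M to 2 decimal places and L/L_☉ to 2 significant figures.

M ≈ 9.59; L/L_☉ ≈ 0.012

d = 1/p = 1000/1.29 mas = 775.2 pc
M = m − 5 log₁₀ d + 5 = 19.04 − 5·2.8894 + 5 = 9.593
M − M_☉ = 9.593 − 4.83 = 4.763
L/L_☉ = 10^(−0.4 × 4.763) = 0.01244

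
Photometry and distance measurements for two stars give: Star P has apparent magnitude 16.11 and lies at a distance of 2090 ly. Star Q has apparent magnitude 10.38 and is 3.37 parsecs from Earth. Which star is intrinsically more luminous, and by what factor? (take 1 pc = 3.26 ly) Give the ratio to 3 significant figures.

Star P: d = 2090 ly / 3.26 = 641.1 pc
Star P: M = m − 5 log₁₀ d + 5 = 16.11 − 5·2.8069 + 5 = 7.075
Star Q: M = m − 5 log₁₀ d + 5 = 10.38 − 5·0.5276 + 5 = 12.742
ΔM = M_P − M_Q = 7.075 − (12.742) = -5.666; smaller M is more luminous → Star P.
L ratio = 10^(0.4 |ΔM|) = 10^2.267 = 184.8

Star P is more luminous, by a factor of 185.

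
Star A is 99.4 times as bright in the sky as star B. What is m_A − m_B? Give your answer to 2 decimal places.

Pogson: Δm = −2.5 log₁₀(ratio) = −2.5 log₁₀(99.4) = −2.5 × 1.9974 = -4.993
Star A is brighter, so it has the smaller magnitude: the difference is negative.

m_A − m_B ≈ -4.99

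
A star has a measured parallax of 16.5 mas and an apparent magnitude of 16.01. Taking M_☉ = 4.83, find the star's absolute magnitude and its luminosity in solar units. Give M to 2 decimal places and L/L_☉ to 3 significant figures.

M ≈ 12.10; L/L_☉ ≈ 1.24×10^-3

d = 1/p = 1000/16.5 mas = 60.61 pc
M = m − 5 log₁₀ d + 5 = 16.01 − 5·1.7825 + 5 = 12.097
M − M_☉ = 12.097 − 4.83 = 7.267
L/L_☉ = 10^(−0.4 × 7.267) = 1.239×10^-3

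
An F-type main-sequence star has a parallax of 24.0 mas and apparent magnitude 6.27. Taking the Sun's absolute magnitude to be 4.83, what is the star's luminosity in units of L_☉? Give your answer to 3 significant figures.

d = 1/p = 1000/24.0 mas = 41.67 pc
M = m − 5 log₁₀ d + 5 = 6.27 − 5·1.6198 + 5 = 3.171
M − M_☉ = 3.171 − 4.83 = -1.659
L/L_☉ = 10^(−0.4 × -1.659) = 4.609

L/L_☉ ≈ 4.61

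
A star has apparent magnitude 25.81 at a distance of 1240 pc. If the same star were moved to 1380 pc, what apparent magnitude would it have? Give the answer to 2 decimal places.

Flux ∝ 1/d², so Δm = 5 log₁₀(d₂/d₁) = 5 log₁₀(1380/1240) = 0.232
m₂ = m₁ + Δm = 25.81 + (0.232) = 26.042

m ≈ 26.04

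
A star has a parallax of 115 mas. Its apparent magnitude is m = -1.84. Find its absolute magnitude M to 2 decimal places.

p = 115 mas = 0.115″ → d = 1/p = 8.696 pc
5 log₁₀(d/10 pc) = 5 log₁₀(8.696) − 5 = -0.303
M = m − 5 log₁₀(d/10) = -1.84 + 0.303 = -1.537

M ≈ -1.54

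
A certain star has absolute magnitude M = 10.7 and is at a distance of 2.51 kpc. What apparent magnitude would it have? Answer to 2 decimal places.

m ≈ 22.70

d = 2.51 kpc = 2510 pc
m = M + 5 log₁₀ d − 5 = 10.7 + 5·3.3997 − 5 = 22.698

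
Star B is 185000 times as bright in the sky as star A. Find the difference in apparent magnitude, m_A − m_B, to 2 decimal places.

m_A − m_B ≈ 13.17

Pogson: Δm = −2.5 log₁₀(ratio) = −2.5 log₁₀(185000) = −2.5 × 5.2672 = -13.168
Star B is brighter so has the smaller magnitude: m_A − m_B is positive.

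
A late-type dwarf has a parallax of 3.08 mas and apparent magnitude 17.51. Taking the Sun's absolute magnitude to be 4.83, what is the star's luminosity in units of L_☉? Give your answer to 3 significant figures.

L/L_☉ ≈ 8.93×10^-3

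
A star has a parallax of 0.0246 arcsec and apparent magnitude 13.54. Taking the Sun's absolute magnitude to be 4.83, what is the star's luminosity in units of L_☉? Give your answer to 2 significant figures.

L/L_☉ ≈ 5.4×10^-3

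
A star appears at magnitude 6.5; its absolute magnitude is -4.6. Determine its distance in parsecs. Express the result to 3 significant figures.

d ≈ 1660 pc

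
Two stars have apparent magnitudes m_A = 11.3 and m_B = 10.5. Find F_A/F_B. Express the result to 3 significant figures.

Δm = 11.3 − (10.5) = 0.8
Flux ratio = 10^(−0.4 Δm) = 10^(−0.4 × 0.8) = 10^-0.320 = 0.4786

F_A/F_B ≈ 0.479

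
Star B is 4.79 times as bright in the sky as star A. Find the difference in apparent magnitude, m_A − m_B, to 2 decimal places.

Pogson: Δm = −2.5 log₁₀(ratio) = −2.5 log₁₀(4.79) = −2.5 × 0.6803 = -1.701
Star B is brighter so has the smaller magnitude: m_A − m_B is positive.

m_A − m_B ≈ 1.70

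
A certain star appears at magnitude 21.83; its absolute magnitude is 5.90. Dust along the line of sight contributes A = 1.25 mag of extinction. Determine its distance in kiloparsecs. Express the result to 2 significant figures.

d ≈ 8.6 kpc

m − M = 5 log₁₀(d/10 pc) + A  ⇒  21.83 − (5.90) − 1.25 = 5 log₁₀(d/10)
14.680 = 5 log₁₀(d/10)
log₁₀ d = (m − M − A)/5 + 1 = 3.9360
d = 10^3.9360 = 8630 pc
= 8.630 kpc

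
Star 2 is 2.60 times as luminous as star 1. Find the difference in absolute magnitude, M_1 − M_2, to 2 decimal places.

Pogson: ΔM = −2.5 log₁₀(ratio) = −2.5 log₁₀(2.60) = −2.5 × 0.4150 = -1.037
Star 2 is brighter so has the smaller magnitude: M_1 − M_2 is positive.

M_1 − M_2 ≈ 1.04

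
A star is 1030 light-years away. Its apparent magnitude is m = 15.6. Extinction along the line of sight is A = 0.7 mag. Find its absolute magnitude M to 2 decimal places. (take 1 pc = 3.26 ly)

d = 1030 ly / 3.26 = 316.0 pc
5 log₁₀(d/10 pc) = 5 log₁₀(316.0) − 5 = 7.498
M = m − 5 log₁₀(d/10) − A = 15.6 − 7.498 − 0.7 = 7.402

M ≈ 7.40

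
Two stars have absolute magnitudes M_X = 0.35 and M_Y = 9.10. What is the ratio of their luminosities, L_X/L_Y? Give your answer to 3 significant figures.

L_X/L_Y ≈ 3160

ΔM = M_X − M_Y = -8.75
L_X/L_Y = 10^(−0.4 ΔM) = 10^3.500 = 3162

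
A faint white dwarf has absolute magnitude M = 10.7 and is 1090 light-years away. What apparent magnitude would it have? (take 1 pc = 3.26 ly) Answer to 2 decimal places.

m ≈ 18.32

d = 1090 ly / 3.26 = 334.4 pc
m = M + 5 log₁₀ d − 5 = 10.7 + 5·2.5242 − 5 = 18.321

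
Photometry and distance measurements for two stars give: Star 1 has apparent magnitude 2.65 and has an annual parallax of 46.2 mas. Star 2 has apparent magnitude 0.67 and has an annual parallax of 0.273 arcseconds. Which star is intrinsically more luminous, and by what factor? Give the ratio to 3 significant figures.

Star 1 is more luminous, by a factor of 5.64.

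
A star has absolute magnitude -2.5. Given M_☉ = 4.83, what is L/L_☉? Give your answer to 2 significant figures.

M − M_☉ = -2.5 − 4.83 = -7.330
L/L_☉ = 10^(−0.4 (M − M_☉)) = 10^2.932 = 855.1

L/L_☉ ≈ 860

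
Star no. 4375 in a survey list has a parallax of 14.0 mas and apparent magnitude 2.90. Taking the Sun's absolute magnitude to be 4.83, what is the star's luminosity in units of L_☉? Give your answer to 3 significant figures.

d = 1/p = 1000/14.0 mas = 71.43 pc
M = m − 5 log₁₀ d + 5 = 2.90 − 5·1.8539 + 5 = -1.369
M − M_☉ = -1.369 − 4.83 = -6.199
L/L_☉ = 10^(−0.4 × -6.199) = 301.8

L/L_☉ ≈ 302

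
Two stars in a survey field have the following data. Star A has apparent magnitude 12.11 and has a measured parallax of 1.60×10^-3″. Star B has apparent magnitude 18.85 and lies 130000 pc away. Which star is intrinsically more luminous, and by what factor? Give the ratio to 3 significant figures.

Star B is more luminous, by a factor of 87.1.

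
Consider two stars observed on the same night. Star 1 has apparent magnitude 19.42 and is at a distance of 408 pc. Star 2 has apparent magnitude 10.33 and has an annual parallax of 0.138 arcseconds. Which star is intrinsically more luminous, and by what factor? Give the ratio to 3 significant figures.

Star 2 is more luminous, by a factor of 1.36.

Star 1: M = m − 5 log₁₀ d + 5 = 19.42 − 5·2.6107 + 5 = 11.367
Star 2: d = 1/p = 1/0.138″ = 7.246 pc
Star 2: M = m − 5 log₁₀ d + 5 = 10.33 − 5·0.8601 + 5 = 11.029
ΔM = M_1 − M_2 = 11.367 − (11.029) = 0.337; smaller M is more luminous → Star 2.
L ratio = 10^(0.4 |ΔM|) = 10^0.135 = 1.364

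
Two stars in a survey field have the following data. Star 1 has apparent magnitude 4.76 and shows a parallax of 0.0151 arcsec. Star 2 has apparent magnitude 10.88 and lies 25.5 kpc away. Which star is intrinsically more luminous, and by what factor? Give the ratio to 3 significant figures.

Star 1: d = 1/p = 1/0.0151″ = 66.23 pc
Star 1: M = m − 5 log₁₀ d + 5 = 4.76 − 5·1.8210 + 5 = 0.655
Star 2: d = 25.5 kpc = 25500 pc
Star 2: M = m − 5 log₁₀ d + 5 = 10.88 − 5·4.4065 + 5 = -6.153
ΔM = M_1 − M_2 = 0.655 − (-6.153) = 6.808; smaller M is more luminous → Star 2.
L ratio = 10^(0.4 |ΔM|) = 10^2.723 = 528.5

Star 2 is more luminous, by a factor of 528.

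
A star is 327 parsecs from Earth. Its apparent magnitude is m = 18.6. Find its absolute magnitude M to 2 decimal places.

5 log₁₀(d/10 pc) = 5 log₁₀(327.0) − 5 = 7.573
M = m − 5 log₁₀(d/10) = 18.6 − 7.573 = 11.027

M ≈ 11.03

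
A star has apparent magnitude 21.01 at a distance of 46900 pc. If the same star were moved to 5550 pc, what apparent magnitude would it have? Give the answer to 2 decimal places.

m ≈ 16.38

Flux ∝ 1/d², so Δm = 5 log₁₀(d₂/d₁) = 5 log₁₀(5550/46900) = -4.634
m₂ = m₁ + Δm = 21.01 + (-4.634) = 16.376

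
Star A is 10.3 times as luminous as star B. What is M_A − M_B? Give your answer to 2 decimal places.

M_A − M_B ≈ -2.53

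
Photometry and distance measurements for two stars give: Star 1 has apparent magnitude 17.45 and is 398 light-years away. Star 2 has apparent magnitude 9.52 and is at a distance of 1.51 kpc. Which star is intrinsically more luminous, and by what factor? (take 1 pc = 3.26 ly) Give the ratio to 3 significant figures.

Star 2 is more luminous, by a factor of 227000.

Star 1: d = 398 ly / 3.26 = 122.1 pc
Star 1: M = m − 5 log₁₀ d + 5 = 17.45 − 5·2.0867 + 5 = 12.017
Star 2: d = 1.51 kpc = 1510 pc
Star 2: M = m − 5 log₁₀ d + 5 = 9.52 − 5·3.1790 + 5 = -1.375
ΔM = M_1 − M_2 = 12.017 − (-1.375) = 13.392; smaller M is more luminous → Star 2.
L ratio = 10^(0.4 |ΔM|) = 10^5.357 = 227300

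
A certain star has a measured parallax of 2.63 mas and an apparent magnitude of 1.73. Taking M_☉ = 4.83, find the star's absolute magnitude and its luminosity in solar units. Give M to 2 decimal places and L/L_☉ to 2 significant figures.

d = 1/p = 1000/2.63 mas = 380.2 pc
M = m − 5 log₁₀ d + 5 = 1.73 − 5·2.5800 + 5 = -6.170
M − M_☉ = -6.170 − 4.83 = -11.000
L/L_☉ = 10^(−0.4 × -11.000) = 25120

M ≈ -6.17; L/L_☉ ≈ 25000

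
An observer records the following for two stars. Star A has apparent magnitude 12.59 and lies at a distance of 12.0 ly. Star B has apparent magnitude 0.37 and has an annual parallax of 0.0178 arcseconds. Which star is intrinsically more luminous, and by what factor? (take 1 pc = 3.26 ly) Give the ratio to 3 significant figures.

Star A: d = 12.0 ly / 3.26 = 3.681 pc
Star A: M = m − 5 log₁₀ d + 5 = 12.59 − 5·0.5660 + 5 = 14.760
Star B: d = 1/p = 1/0.0178″ = 56.18 pc
Star B: M = m − 5 log₁₀ d + 5 = 0.37 − 5·1.7496 + 5 = -3.378
ΔM = M_A − M_B = 14.760 − (-3.378) = 18.138; smaller M is more luminous → Star B.
L ratio = 10^(0.4 |ΔM|) = 10^7.255 = 1.800×10^7

Star B is more luminous, by a factor of 1.80×10^7.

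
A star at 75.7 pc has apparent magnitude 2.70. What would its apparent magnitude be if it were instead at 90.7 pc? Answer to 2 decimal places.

m ≈ 3.09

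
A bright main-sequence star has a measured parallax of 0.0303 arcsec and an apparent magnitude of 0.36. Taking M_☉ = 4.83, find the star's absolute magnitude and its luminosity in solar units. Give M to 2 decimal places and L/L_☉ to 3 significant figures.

M ≈ -2.23; L/L_☉ ≈ 669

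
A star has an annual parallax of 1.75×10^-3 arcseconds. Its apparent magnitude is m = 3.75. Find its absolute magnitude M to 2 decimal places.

M ≈ -5.03

d = 1/p = 1/1.75×10^-3″ = 571.4 pc
5 log₁₀(d/10 pc) = 5 log₁₀(571.4) − 5 = 8.785
M = m − 5 log₁₀(d/10) = 3.75 − 8.785 = -5.035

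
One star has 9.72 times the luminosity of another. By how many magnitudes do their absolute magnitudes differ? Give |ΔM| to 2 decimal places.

|ΔM| ≈ 2.47

Pogson: ΔM = −2.5 log₁₀(ratio) = −2.5 log₁₀(9.72) = −2.5 × 0.9877 = -2.469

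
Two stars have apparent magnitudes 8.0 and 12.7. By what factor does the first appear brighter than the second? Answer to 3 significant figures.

75.9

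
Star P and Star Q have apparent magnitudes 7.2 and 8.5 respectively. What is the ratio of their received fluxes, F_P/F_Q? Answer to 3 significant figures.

Δm = 7.2 − (8.5) = -1.3
Flux ratio = 10^(−0.4 Δm) = 10^(−0.4 × -1.3) = 10^0.520 = 3.311

F_P/F_Q ≈ 3.31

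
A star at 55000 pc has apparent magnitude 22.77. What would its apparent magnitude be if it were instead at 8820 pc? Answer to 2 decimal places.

Flux ∝ 1/d², so Δm = 5 log₁₀(d₂/d₁) = 5 log₁₀(8820/55000) = -3.974
m₂ = m₁ + Δm = 22.77 + (-3.974) = 18.796

m ≈ 18.80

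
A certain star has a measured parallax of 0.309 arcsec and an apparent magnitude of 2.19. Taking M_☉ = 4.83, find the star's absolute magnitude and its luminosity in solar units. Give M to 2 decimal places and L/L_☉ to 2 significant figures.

d = 1/p = 1/0.309″ = 3.236 pc
M = m − 5 log₁₀ d + 5 = 2.19 − 5·0.5100 + 5 = 4.640
M − M_☉ = 4.640 − 4.83 = -0.190
L/L_☉ = 10^(−0.4 × -0.190) = 1.191

M ≈ 4.64; L/L_☉ ≈ 1.2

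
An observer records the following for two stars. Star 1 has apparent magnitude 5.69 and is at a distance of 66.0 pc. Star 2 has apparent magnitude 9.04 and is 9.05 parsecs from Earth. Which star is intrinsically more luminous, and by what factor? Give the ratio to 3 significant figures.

Star 1: M = m − 5 log₁₀ d + 5 = 5.69 − 5·1.8195 + 5 = 1.592
Star 2: M = m − 5 log₁₀ d + 5 = 9.04 − 5·0.9566 + 5 = 9.257
ΔM = M_1 − M_2 = 1.592 − (9.257) = -7.664; smaller M is more luminous → Star 1.
L ratio = 10^(0.4 |ΔM|) = 10^3.066 = 1164

Star 1 is more luminous, by a factor of 1160.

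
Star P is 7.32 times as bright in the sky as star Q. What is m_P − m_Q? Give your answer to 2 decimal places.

m_P − m_Q ≈ -2.16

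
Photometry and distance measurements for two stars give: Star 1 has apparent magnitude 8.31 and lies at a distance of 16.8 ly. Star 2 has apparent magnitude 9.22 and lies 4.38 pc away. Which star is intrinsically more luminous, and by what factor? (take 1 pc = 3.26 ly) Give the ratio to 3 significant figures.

Star 1: d = 16.8 ly / 3.26 = 5.153 pc
Star 1: M = m − 5 log₁₀ d + 5 = 8.31 − 5·0.7121 + 5 = 9.750
Star 2: M = m − 5 log₁₀ d + 5 = 9.22 − 5·0.6415 + 5 = 11.013
ΔM = M_1 − M_2 = 9.750 − (11.013) = -1.263; smaller M is more luminous → Star 1.
L ratio = 10^(0.4 |ΔM|) = 10^0.505 = 3.201

Star 1 is more luminous, by a factor of 3.20.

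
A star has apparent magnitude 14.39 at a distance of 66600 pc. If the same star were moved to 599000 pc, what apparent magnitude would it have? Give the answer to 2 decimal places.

m ≈ 19.16

Flux ∝ 1/d², so Δm = 5 log₁₀(d₂/d₁) = 5 log₁₀(599000/66600) = 4.770
m₂ = m₁ + Δm = 14.39 + (4.770) = 19.160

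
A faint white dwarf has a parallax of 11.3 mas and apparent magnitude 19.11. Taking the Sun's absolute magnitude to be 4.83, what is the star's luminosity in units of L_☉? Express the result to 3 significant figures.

d = 1/p = 1000/11.3 mas = 88.50 pc
M = m − 5 log₁₀ d + 5 = 19.11 − 5·1.9469 + 5 = 14.375
M − M_☉ = 14.375 − 4.83 = 9.545
L/L_☉ = 10^(−0.4 × 9.545) = 1.520×10^-4

L/L_☉ ≈ 1.52×10^-4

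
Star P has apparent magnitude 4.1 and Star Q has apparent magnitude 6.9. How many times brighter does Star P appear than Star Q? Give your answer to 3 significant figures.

13.2

Magnitude difference = -2.8
Flux ratio = 10^(−0.4 Δm) = 10^(−0.4 × -2.8) = 10^1.120 = 13.18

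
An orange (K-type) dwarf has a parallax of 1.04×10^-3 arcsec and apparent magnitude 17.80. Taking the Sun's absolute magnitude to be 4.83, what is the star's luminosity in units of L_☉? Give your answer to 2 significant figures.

L/L_☉ ≈ 0.060

d = 1/p = 1/1.04×10^-3″ = 961.5 pc
M = m − 5 log₁₀ d + 5 = 17.80 − 5·2.9830 + 5 = 7.885
M − M_☉ = 7.885 − 4.83 = 3.055
L/L_☉ = 10^(−0.4 × 3.055) = 0.05997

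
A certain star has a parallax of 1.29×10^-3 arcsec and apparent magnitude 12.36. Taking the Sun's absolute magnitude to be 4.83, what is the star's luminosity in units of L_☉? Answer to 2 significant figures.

L/L_☉ ≈ 5.8

d = 1/p = 1/1.29×10^-3″ = 775.2 pc
M = m − 5 log₁₀ d + 5 = 12.36 − 5·2.8894 + 5 = 2.913
M − M_☉ = 2.913 − 4.83 = -1.917
L/L_☉ = 10^(−0.4 × -1.917) = 5.845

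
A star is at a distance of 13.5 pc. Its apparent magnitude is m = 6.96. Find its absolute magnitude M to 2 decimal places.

M ≈ 6.31

5 log₁₀(d/10 pc) = 5 log₁₀(13.50) − 5 = 0.652
M = m − 5 log₁₀(d/10) = 6.96 − 0.652 = 6.308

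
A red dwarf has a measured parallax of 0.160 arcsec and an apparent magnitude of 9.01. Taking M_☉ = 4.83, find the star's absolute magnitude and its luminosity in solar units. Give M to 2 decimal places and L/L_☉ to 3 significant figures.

d = 1/p = 1/0.160″ = 6.250 pc
M = m − 5 log₁₀ d + 5 = 9.01 − 5·0.7959 + 5 = 10.031
M − M_☉ = 10.031 − 4.83 = 5.201
L/L_☉ = 10^(−0.4 × 5.201) = 8.313×10^-3

M ≈ 10.03; L/L_☉ ≈ 8.31×10^-3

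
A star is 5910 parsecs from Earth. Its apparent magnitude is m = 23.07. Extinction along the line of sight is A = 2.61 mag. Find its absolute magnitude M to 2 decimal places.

M ≈ 6.60

5 log₁₀(d/10 pc) = 5 log₁₀(5910) − 5 = 13.858
M = m − 5 log₁₀(d/10) − A = 23.07 − 13.858 − 2.61 = 6.602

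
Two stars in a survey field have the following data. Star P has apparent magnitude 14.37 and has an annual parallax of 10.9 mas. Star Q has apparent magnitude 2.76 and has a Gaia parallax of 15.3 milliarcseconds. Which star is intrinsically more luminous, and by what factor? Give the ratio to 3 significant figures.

Star Q is more luminous, by a factor of 22400.

Star P: p = 10.9 mas = 0.0109″ → d = 1/p = 91.74 pc
Star P: M = m − 5 log₁₀ d + 5 = 14.37 − 5·1.9626 + 5 = 9.557
Star Q: p = 15.3 mas = 0.0153″ → d = 1/p = 65.36 pc
Star Q: M = m − 5 log₁₀ d + 5 = 2.76 − 5·1.8153 + 5 = -1.317
ΔM = M_P − M_Q = 9.557 − (-1.317) = 10.874; smaller M is more luminous → Star Q.
L ratio = 10^(0.4 |ΔM|) = 10^4.349 = 22360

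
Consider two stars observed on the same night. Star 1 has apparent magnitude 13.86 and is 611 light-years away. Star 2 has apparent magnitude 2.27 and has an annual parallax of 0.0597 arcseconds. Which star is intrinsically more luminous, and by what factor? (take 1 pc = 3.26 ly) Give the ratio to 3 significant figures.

Star 2 is more luminous, by a factor of 345.

Star 1: d = 611 ly / 3.26 = 187.4 pc
Star 1: M = m − 5 log₁₀ d + 5 = 13.86 − 5·2.2728 + 5 = 7.496
Star 2: d = 1/p = 1/0.0597″ = 16.75 pc
Star 2: M = m − 5 log₁₀ d + 5 = 2.27 − 5·1.2240 + 5 = 1.150
ΔM = M_1 − M_2 = 7.496 − (1.150) = 6.346; smaller M is more luminous → Star 2.
L ratio = 10^(0.4 |ΔM|) = 10^2.538 = 345.5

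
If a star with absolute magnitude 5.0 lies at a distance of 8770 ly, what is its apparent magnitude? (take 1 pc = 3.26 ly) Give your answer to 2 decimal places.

d = 8770 ly / 3.26 = 2690 pc
m = M + 5 log₁₀ d − 5 = 5.0 + 5·3.4298 − 5 = 17.149

m ≈ 17.15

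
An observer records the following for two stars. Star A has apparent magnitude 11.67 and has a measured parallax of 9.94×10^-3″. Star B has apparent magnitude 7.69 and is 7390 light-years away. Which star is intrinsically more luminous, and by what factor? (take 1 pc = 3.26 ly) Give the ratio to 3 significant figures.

Star A: d = 1/p = 1/9.94×10^-3″ = 100.6 pc
Star A: M = m − 5 log₁₀ d + 5 = 11.67 − 5·2.0026 + 5 = 6.657
Star B: d = 7390 ly / 3.26 = 2267 pc
Star B: M = m − 5 log₁₀ d + 5 = 7.69 − 5·3.3554 + 5 = -4.087
ΔM = M_A − M_B = 6.657 − (-4.087) = 10.744; smaller M is more luminous → Star B.
L ratio = 10^(0.4 |ΔM|) = 10^4.298 = 19840

Star B is more luminous, by a factor of 19800.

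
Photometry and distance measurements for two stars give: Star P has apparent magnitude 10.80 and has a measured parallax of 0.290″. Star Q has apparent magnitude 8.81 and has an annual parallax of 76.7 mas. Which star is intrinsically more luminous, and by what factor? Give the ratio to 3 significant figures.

Star P: d = 1/p = 1/0.290″ = 3.448 pc
Star P: M = m − 5 log₁₀ d + 5 = 10.80 − 5·0.5376 + 5 = 13.112
Star Q: p = 76.7 mas = 0.0767″ → d = 1/p = 13.04 pc
Star Q: M = m − 5 log₁₀ d + 5 = 8.81 − 5·1.1152 + 5 = 8.234
ΔM = M_P − M_Q = 13.112 − (8.234) = 4.878; smaller M is more luminous → Star Q.
L ratio = 10^(0.4 |ΔM|) = 10^1.951 = 89.37

Star Q is more luminous, by a factor of 89.4.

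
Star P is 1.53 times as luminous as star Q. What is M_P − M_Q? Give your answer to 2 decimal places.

M_P − M_Q ≈ -0.46

Pogson: ΔM = −2.5 log₁₀(ratio) = −2.5 log₁₀(1.53) = −2.5 × 0.1847 = -0.462
Star P is brighter, so it has the smaller magnitude: the difference is negative.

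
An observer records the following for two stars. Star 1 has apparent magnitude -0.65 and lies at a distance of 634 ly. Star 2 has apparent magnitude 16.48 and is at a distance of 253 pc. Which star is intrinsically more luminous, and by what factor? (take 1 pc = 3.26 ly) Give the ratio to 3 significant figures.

Star 1: d = 634 ly / 3.26 = 194.5 pc
Star 1: M = m − 5 log₁₀ d + 5 = -0.65 − 5·2.2889 + 5 = -7.094
Star 2: M = m − 5 log₁₀ d + 5 = 16.48 − 5·2.4031 + 5 = 9.464
ΔM = M_1 − M_2 = -7.094 − (9.464) = -16.559; smaller M is more luminous → Star 1.
L ratio = 10^(0.4 |ΔM|) = 10^6.624 = 4.202×10^6

Star 1 is more luminous, by a factor of 4.20×10^6.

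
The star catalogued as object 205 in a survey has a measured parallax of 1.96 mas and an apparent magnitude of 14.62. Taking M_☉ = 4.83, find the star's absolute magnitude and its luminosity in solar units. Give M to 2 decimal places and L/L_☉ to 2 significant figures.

d = 1/p = 1000/1.96 mas = 510.2 pc
M = m − 5 log₁₀ d + 5 = 14.62 − 5·2.7077 + 5 = 6.081
M − M_☉ = 6.081 − 4.83 = 1.251
L/L_☉ = 10^(−0.4 × 1.251) = 0.3159

M ≈ 6.08; L/L_☉ ≈ 0.32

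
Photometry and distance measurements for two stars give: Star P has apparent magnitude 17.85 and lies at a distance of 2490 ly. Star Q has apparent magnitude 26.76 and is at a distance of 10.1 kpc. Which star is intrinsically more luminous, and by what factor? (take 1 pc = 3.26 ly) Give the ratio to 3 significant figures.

Star P is more luminous, by a factor of 21.0.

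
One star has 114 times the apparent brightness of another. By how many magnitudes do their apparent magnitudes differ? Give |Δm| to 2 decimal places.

|Δm| ≈ 5.14

Pogson: Δm = −2.5 log₁₀(ratio) = −2.5 log₁₀(114) = −2.5 × 2.0569 = -5.142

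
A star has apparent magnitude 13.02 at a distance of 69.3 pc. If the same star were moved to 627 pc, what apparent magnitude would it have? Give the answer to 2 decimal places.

m ≈ 17.80

Flux ∝ 1/d², so Δm = 5 log₁₀(d₂/d₁) = 5 log₁₀(627/69.3) = 4.783
m₂ = m₁ + Δm = 13.02 + (4.783) = 17.803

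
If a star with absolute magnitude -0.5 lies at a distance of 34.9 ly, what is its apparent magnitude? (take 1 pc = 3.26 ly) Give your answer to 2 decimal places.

d = 34.9 ly / 3.26 = 10.71 pc
m = M + 5 log₁₀ d − 5 = -0.5 + 5·1.0296 − 5 = -0.352

m ≈ -0.35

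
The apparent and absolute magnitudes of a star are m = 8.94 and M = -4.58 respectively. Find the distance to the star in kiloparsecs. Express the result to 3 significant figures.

d ≈ 5.06 kpc

Distance modulus: m − M = 8.94 − (-4.58) = 13.520
m − M = 5 log₁₀ d − 5
log₁₀ d = (m − M)/5 + 1 = 3.7040
d = 10^3.7040 = 5058 pc
= 5.058 kpc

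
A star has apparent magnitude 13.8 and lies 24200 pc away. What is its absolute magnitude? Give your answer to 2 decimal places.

M ≈ -3.12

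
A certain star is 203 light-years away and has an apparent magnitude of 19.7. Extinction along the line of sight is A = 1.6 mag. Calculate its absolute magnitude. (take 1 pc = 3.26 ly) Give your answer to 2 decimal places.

d = 203 ly / 3.26 = 62.27 pc
5 log₁₀(d/10 pc) = 5 log₁₀(62.27) − 5 = 3.971
M = m − 5 log₁₀(d/10) − A = 19.7 − 3.971 − 1.6 = 14.129

M ≈ 14.13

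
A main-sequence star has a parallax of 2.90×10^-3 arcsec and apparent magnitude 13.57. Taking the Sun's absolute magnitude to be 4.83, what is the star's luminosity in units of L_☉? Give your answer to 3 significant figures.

d = 1/p = 1/2.90×10^-3″ = 344.8 pc
M = m − 5 log₁₀ d + 5 = 13.57 − 5·2.5376 + 5 = 5.882
M − M_☉ = 5.882 − 4.83 = 1.052
L/L_☉ = 10^(−0.4 × 1.052) = 0.3795

L/L_☉ ≈ 0.379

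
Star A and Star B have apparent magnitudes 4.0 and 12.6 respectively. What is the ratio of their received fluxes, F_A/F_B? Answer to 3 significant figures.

F_A/F_B ≈ 2750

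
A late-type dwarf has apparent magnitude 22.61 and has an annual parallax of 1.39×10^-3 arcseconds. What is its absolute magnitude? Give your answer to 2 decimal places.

M ≈ 13.33

d = 1/p = 1/1.39×10^-3″ = 719.4 pc
5 log₁₀(d/10 pc) = 5 log₁₀(719.4) − 5 = 9.285
M = m − 5 log₁₀(d/10) = 22.61 − 9.285 = 13.325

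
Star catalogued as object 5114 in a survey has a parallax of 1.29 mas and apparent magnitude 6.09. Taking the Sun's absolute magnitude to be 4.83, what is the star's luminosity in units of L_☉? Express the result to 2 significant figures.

L/L_☉ ≈ 1900

d = 1/p = 1000/1.29 mas = 775.2 pc
M = m − 5 log₁₀ d + 5 = 6.09 − 5·2.8894 + 5 = -3.357
M − M_☉ = -3.357 − 4.83 = -8.187
L/L_☉ = 10^(−0.4 × -8.187) = 1883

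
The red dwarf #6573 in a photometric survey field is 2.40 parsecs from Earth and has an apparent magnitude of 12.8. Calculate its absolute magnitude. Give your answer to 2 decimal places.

M ≈ 15.90

5 log₁₀(d/10 pc) = 5 log₁₀(2.400) − 5 = -3.099
M = m − 5 log₁₀(d/10) = 12.8 + 3.099 = 15.899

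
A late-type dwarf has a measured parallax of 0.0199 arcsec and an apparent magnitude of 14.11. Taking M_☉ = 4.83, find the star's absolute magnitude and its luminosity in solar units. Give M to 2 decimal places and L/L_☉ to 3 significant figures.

M ≈ 10.60; L/L_☉ ≈ 4.90×10^-3

d = 1/p = 1/0.0199″ = 50.25 pc
M = m − 5 log₁₀ d + 5 = 14.11 − 5·1.7011 + 5 = 10.604
M − M_☉ = 10.604 − 4.83 = 5.774
L/L_☉ = 10^(−0.4 × 5.774) = 4.901×10^-3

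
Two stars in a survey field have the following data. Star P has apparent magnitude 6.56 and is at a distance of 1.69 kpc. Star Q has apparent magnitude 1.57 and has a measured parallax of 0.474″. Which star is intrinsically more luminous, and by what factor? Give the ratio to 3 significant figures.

Star P: d = 1.69 kpc = 1690 pc
Star P: M = m − 5 log₁₀ d + 5 = 6.56 − 5·3.2279 + 5 = -4.579
Star Q: d = 1/p = 1/0.474″ = 2.110 pc
Star Q: M = m − 5 log₁₀ d + 5 = 1.57 − 5·0.3242 + 5 = 4.949
ΔM = M_P − M_Q = -4.579 − (4.949) = -9.528; smaller M is more luminous → Star P.
L ratio = 10^(0.4 |ΔM|) = 10^3.811 = 6476

Star P is more luminous, by a factor of 6480.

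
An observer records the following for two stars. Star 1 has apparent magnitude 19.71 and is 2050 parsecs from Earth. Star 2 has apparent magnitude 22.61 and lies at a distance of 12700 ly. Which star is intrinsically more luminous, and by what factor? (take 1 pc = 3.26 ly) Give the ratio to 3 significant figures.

Star 1: M = m − 5 log₁₀ d + 5 = 19.71 − 5·3.3118 + 5 = 8.151
Star 2: d = 12700 ly / 3.26 = 3896 pc
Star 2: M = m − 5 log₁₀ d + 5 = 22.61 − 5·3.5906 + 5 = 9.657
ΔM = M_1 − M_2 = 8.151 − (9.657) = -1.506; smaller M is more luminous → Star 1.
L ratio = 10^(0.4 |ΔM|) = 10^0.602 = 4.003

Star 1 is more luminous, by a factor of 4.00.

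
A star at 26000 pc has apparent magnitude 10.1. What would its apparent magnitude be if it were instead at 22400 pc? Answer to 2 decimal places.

m ≈ 9.78

Flux ∝ 1/d², so Δm = 5 log₁₀(d₂/d₁) = 5 log₁₀(22400/26000) = -0.324
m₂ = m₁ + Δm = 10.1 + (-0.324) = 9.776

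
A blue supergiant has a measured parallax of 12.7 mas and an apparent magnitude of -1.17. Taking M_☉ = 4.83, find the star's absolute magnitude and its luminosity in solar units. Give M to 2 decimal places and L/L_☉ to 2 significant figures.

d = 1/p = 1000/12.7 mas = 78.74 pc
M = m − 5 log₁₀ d + 5 = -1.17 − 5·1.8962 + 5 = -5.651
M − M_☉ = -5.651 − 4.83 = -10.481
L/L_☉ = 10^(−0.4 × -10.481) = 15570

M ≈ -5.65; L/L_☉ ≈ 16000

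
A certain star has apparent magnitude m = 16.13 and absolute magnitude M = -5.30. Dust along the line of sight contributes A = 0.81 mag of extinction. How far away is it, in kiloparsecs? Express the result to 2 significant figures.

d ≈ 130 kpc

m − M = 5 log₁₀(d/10 pc) + A  ⇒  16.13 − (-5.30) − 0.81 = 5 log₁₀(d/10)
20.620 = 5 log₁₀(d/10)
log₁₀ d = (m − M − A)/5 + 1 = 5.1240
d = 10^5.1240 = 133000 pc
= 133.0 kpc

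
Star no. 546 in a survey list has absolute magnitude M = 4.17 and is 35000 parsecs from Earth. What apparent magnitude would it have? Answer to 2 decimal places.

m ≈ 21.89

m = M + 5 log₁₀ d − 5 = 4.17 + 5·4.5441 − 5 = 21.890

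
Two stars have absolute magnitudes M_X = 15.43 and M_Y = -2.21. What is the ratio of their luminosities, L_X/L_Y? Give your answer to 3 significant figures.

L_X/L_Y ≈ 8.79×10^-8

ΔM = M_X − M_Y = 17.64
L_X/L_Y = 10^(−0.4 ΔM) = 10^-7.056 = 8.790×10^-8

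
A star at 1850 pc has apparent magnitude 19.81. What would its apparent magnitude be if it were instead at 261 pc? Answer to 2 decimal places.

m ≈ 15.56

Flux ∝ 1/d², so Δm = 5 log₁₀(d₂/d₁) = 5 log₁₀(261/1850) = -4.253
m₂ = m₁ + Δm = 19.81 + (-4.253) = 15.557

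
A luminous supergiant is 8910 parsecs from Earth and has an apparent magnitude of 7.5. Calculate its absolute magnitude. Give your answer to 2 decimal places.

5 log₁₀(d/10 pc) = 5 log₁₀(8910) − 5 = 14.749
M = m − 5 log₁₀(d/10) = 7.5 − 14.749 = -7.249

M ≈ -7.25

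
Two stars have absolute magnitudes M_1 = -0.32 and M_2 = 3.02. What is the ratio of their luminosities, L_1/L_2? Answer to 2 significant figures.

L_1/L_2 ≈ 22

ΔM = M_1 − M_2 = -3.34
L_1/L_2 = 10^(−0.4 ΔM) = 10^1.336 = 21.68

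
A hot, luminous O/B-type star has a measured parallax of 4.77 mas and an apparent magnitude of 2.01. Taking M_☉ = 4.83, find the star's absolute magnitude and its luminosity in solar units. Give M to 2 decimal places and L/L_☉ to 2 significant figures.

d = 1/p = 1000/4.77 mas = 209.6 pc
M = m − 5 log₁₀ d + 5 = 2.01 − 5·2.3215 + 5 = -4.597
M − M_☉ = -4.597 − 4.83 = -9.427
L/L_☉ = 10^(−0.4 × -9.427) = 5902

M ≈ -4.60; L/L_☉ ≈ 5900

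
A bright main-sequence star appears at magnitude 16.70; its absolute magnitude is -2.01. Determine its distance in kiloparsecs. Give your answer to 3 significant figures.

d ≈ 55.2 kpc

μ = m − M = 18.710
m − M = 5 log₁₀ d − 5
log₁₀ d = (m − M)/5 + 1 = 4.7420
d = 10^4.7420 = 55210 pc
= 55.21 kpc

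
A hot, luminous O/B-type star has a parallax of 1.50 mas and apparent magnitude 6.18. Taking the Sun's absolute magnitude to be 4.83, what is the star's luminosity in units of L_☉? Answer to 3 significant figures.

L/L_☉ ≈ 1280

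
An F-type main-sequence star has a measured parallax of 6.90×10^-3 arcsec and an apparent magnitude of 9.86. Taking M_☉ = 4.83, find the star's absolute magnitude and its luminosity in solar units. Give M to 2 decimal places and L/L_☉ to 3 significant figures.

M ≈ 4.05; L/L_☉ ≈ 2.04

d = 1/p = 1/6.90×10^-3″ = 144.9 pc
M = m − 5 log₁₀ d + 5 = 9.86 − 5·2.1612 + 5 = 4.054
M − M_☉ = 4.054 − 4.83 = -0.776
L/L_☉ = 10^(−0.4 × -0.776) = 2.043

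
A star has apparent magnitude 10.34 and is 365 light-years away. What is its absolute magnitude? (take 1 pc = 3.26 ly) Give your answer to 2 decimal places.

M ≈ 5.09

d = 365 ly / 3.26 = 112.0 pc
5 log₁₀(d/10 pc) = 5 log₁₀(112.0) − 5 = 5.245
M = m − 5 log₁₀(d/10) = 10.34 − 5.245 = 5.095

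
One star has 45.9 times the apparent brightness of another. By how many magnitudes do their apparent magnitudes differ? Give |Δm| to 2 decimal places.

|Δm| ≈ 4.15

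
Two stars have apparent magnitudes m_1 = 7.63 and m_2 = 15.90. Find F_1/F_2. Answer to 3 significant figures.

F_1/F_2 ≈ 2030

Magnitude difference = -8.27
Flux ratio = 10^(−0.4 Δm) = 10^(−0.4 × -8.27) = 10^3.308 = 2032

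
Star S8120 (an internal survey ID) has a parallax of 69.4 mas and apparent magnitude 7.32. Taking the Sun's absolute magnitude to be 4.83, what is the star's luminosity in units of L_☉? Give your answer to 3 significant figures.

d = 1/p = 1000/69.4 mas = 14.41 pc
M = m − 5 log₁₀ d + 5 = 7.32 − 5·1.1586 + 5 = 6.527
M − M_☉ = 6.527 − 4.83 = 1.697
L/L_☉ = 10^(−0.4 × 1.697) = 0.2095

L/L_☉ ≈ 0.210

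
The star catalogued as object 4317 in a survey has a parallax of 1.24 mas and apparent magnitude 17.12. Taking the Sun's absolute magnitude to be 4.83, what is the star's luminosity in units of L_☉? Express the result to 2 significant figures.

L/L_☉ ≈ 0.079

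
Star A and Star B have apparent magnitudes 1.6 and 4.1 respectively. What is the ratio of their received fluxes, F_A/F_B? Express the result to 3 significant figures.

F_A/F_B ≈ 10.0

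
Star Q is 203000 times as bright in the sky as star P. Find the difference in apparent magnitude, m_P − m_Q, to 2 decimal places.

Pogson: Δm = −2.5 log₁₀(ratio) = −2.5 log₁₀(203000) = −2.5 × 5.3075 = -13.269
Star Q is brighter so has the smaller magnitude: m_P − m_Q is positive.

m_P − m_Q ≈ 13.27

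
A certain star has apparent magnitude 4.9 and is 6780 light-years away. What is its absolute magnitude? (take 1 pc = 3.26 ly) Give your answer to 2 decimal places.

d = 6780 ly / 3.26 = 2080 pc
5 log₁₀(d/10 pc) = 5 log₁₀(2080) − 5 = 11.590
M = m − 5 log₁₀(d/10) = 4.9 − 11.590 = -6.690

M ≈ -6.69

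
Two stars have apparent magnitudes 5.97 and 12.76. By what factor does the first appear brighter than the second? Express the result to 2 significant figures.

Δm = 5.97 − (12.76) = -6.79
Flux ratio = 10^(−0.4 Δm) = 10^(−0.4 × -6.79) = 10^2.716 = 520.0

520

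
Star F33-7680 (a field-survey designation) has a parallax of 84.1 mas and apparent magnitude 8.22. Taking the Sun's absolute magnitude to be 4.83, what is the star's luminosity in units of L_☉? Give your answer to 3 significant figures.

L/L_☉ ≈ 0.0623

d = 1/p = 1000/84.1 mas = 11.89 pc
M = m − 5 log₁₀ d + 5 = 8.22 − 5·1.0752 + 5 = 7.844
M − M_☉ = 7.844 − 4.83 = 3.014
L/L_☉ = 10^(−0.4 × 3.014) = 0.06229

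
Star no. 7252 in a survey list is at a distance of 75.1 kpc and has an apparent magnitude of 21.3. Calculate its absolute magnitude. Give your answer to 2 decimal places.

d = 75.1 kpc = 75100 pc
5 log₁₀(d/10 pc) = 5 log₁₀(75100) − 5 = 19.378
M = m − 5 log₁₀(d/10) = 21.3 − 19.378 = 1.922

M ≈ 1.92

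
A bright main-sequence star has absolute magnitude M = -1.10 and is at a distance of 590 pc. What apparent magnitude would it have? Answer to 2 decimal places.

m = M + 5 log₁₀ d − 5 = -1.10 + 5·2.7709 − 5 = 7.754

m ≈ 7.75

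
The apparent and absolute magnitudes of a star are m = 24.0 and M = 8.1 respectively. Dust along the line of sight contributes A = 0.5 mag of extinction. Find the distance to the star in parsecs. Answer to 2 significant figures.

d ≈ 12000 pc

m − M = 5 log₁₀(d/10 pc) + A  ⇒  24.0 − (8.1) − 0.5 = 5 log₁₀(d/10)
15.400 = 5 log₁₀(d/10)
log₁₀ d = (m − M − A)/5 + 1 = 4.0800
d = 10^4.0800 = 12020 pc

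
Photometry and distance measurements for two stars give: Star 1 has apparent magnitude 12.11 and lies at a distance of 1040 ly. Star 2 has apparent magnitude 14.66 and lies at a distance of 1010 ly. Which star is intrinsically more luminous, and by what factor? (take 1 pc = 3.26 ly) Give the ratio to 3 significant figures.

Star 1 is more luminous, by a factor of 11.1.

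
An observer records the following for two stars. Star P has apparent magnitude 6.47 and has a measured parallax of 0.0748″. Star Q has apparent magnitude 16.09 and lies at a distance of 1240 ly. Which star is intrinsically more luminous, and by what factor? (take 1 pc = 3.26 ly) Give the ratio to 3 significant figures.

Star P: d = 1/p = 1/0.0748″ = 13.37 pc
Star P: M = m − 5 log₁₀ d + 5 = 6.47 − 5·1.1261 + 5 = 5.840
Star Q: d = 1240 ly / 3.26 = 380.4 pc
Star Q: M = m − 5 log₁₀ d + 5 = 16.09 − 5·2.5802 + 5 = 8.189
ΔM = M_P − M_Q = 5.840 − (8.189) = -2.349; smaller M is more luminous → Star P.
L ratio = 10^(0.4 |ΔM|) = 10^0.940 = 8.705

Star P is more luminous, by a factor of 8.71.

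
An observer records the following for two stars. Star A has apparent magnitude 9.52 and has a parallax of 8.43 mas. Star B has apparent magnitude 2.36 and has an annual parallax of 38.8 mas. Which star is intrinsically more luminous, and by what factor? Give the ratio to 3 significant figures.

Star B is more luminous, by a factor of 34.5.

Star A: p = 8.43 mas = 8.43×10^-3″ → d = 1/p = 118.6 pc
Star A: M = m − 5 log₁₀ d + 5 = 9.52 − 5·2.0742 + 5 = 4.149
Star B: p = 38.8 mas = 0.0388″ → d = 1/p = 25.77 pc
Star B: M = m − 5 log₁₀ d + 5 = 2.36 − 5·1.4112 + 5 = 0.304
ΔM = M_A − M_B = 4.149 − (0.304) = 3.845; smaller M is more luminous → Star B.
L ratio = 10^(0.4 |ΔM|) = 10^1.538 = 34.51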